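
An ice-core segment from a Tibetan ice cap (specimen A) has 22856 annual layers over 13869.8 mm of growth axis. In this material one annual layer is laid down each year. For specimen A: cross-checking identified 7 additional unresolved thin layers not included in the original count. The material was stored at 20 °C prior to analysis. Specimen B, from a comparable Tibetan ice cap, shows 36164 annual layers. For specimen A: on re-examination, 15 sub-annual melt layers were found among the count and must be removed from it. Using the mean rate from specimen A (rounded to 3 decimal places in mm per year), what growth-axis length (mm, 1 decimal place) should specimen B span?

Specimen A: after corrections the count is 22856 − 15 + 7 = 22848 annual layers.
A: Extension rate ≈ 13869.8 / 22848 = 0.607 mm per year.
Length of B = 0.607 × 36164 = 21951.5 mm.

21951.5 mm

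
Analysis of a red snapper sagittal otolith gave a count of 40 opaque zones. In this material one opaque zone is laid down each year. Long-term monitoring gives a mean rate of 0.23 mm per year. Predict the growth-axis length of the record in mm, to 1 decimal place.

9.2 mm

40 years of growth are recorded.
Predicted length = 0.23 mm/year × 40 years = 9.2 mm.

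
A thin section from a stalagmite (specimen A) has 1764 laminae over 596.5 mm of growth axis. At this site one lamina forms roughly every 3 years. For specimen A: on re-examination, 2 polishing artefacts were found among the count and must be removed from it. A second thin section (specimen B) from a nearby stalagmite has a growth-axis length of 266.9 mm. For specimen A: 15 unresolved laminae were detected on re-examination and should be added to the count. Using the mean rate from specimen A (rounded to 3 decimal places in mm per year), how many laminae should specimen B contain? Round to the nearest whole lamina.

Specimen A: true lamina count = 1764 − 2 + 15 = 1777.
Specimen A: 1777 laminae at 3 years each span 1777 × 3 = 5331 years.
A: 596.5 mm over 5331 years gives 596.5 / 5331 ≈ 0.112 mm per year.
B spans 266.9 / 0.112 = 2383.04 years; at 3 years per lamina that is 2383.04 / 3 ≈ 794 laminae.

794 laminae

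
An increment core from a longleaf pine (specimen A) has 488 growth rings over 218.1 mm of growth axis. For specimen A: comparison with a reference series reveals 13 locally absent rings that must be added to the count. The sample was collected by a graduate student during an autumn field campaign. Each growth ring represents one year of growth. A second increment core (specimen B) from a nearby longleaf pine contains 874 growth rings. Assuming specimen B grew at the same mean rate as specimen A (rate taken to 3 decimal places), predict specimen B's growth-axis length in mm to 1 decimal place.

380.2 mm

Specimen A: true growth ring count = 488 + 13 = 501.
A: 218.1 mm over 501 years gives 218.1 / 501 ≈ 0.435 mm/yr.
Length of B = 0.435 × 874 = 380.2 mm.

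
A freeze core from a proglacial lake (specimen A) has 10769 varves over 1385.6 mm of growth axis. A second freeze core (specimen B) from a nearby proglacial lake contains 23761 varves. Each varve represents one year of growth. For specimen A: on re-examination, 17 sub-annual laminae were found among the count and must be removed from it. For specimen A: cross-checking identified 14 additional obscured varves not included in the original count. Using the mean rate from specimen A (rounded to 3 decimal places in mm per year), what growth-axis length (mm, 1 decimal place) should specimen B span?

Specimen A: true varve count = 10769 − 17 + 14 = 10766.
A: 1385.6 mm over 10766 years gives 1385.6 / 10766 ≈ 0.129 mm/yr.
For B, 0.129 mm/year × 23761 years = 3065.2 mm.

3065.2 mm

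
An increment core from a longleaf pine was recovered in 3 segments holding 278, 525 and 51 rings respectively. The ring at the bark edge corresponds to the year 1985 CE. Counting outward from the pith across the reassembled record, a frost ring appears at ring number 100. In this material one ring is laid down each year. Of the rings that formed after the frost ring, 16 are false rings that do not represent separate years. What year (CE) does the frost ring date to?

1247 CE

Total rings = 278 + 525 + 51 = 854.
854 − 100 = 754 rings lie beyond the frost ring toward the bark edge.
754 − 16 false = 738 true rings after the frost ring.
The ring at the bark edge is 1985 CE, so the frost ring dates to 1985 − 738 = 1247 CE.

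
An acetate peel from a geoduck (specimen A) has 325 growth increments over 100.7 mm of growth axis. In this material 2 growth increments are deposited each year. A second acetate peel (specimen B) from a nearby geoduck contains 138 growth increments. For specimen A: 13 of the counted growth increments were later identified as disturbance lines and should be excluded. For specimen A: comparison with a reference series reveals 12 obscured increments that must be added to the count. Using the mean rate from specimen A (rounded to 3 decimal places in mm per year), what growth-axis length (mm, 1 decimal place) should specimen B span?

Specimen A: true growth increment count = 325 − 13 + 12 = 324.
Specimen A: dividing by 2 growth increments per year: 324 / 2 = 162 years.
A: Mean rate = 100.7 mm / 162 years ≈ 0.622 mm per year.
Specimen B: with 2 growth increments per year, 138 / 2 = 69 years. For B, 0.622 mm/year × 69 years = 42.9 mm.

42.9 mm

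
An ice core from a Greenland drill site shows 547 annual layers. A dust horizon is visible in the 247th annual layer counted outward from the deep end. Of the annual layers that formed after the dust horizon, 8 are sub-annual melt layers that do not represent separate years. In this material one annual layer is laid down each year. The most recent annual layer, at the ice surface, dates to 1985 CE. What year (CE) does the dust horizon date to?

547 − 247 = 300 annual layers lie beyond the dust horizon toward the ice surface.
300 − 8 false = 292 true annual layers after the dust horizon.
1985 − 292 = 1693 CE.

1693 CE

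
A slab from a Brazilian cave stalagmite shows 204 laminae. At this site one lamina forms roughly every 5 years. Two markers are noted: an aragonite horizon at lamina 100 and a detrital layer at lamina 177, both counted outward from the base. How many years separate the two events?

385 yr

177 − 100 = 77 laminae lie between the two events.
77 laminae at 5 years each span 77 × 5 = 385 years.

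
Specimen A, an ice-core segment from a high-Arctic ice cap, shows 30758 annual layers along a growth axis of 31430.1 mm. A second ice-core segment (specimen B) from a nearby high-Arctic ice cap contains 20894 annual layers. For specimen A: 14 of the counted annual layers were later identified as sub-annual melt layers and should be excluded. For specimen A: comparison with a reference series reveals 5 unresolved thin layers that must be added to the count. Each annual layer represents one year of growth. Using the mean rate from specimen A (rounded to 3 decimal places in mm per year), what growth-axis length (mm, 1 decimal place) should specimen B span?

21353.7 mm

Specimen A: adjusted count: 30758 − 14 + 5 = 30749 annual layers.
A: Extension rate ≈ 31430.1 / 30749 = 1.022 mm per year.
For B, 1.022 mm/year × 20894 years = 21353.7 mm.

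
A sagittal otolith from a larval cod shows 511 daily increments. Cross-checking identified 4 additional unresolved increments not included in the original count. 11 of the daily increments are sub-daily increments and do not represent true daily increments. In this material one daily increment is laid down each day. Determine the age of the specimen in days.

504 days

Adjusted count: 511 − 11 + 4 = 504 daily increments.
With a one-to-one daily increment periodicity this is 504 days.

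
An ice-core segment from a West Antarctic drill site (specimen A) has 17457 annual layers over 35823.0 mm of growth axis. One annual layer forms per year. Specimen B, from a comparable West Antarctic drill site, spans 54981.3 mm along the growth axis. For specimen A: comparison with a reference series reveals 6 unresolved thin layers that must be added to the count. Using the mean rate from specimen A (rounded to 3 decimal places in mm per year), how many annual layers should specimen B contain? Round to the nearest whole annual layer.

Specimen A: after corrections the count is 17457 + 6 = 17463 annual layers.
A: Extension rate ≈ 35823.0 / 17463 = 2.051 mm/yr.
Specimen B: 54981.3 mm / 2.051 mm per year = 26807.07 years ≈ 26807 annual layers.

26807 annual layers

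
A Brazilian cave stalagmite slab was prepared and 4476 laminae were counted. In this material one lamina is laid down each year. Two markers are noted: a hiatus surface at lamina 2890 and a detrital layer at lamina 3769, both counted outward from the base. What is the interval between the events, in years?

879 yr

Separation: 3769 − 2890 = 879 laminae.
That is 879 years at one lamina per year.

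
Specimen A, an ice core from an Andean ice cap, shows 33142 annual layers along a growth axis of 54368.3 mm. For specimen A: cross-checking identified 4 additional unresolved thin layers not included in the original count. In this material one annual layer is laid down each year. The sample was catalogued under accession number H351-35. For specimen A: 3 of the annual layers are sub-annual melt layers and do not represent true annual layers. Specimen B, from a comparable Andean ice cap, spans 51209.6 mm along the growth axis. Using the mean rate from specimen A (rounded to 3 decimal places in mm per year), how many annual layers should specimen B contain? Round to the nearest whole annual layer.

31225 annual layers

Specimen A: after corrections the count is 33142 − 3 + 4 = 33143 annual layers.
A: Extension rate ≈ 54368.3 / 33143 = 1.640 mm/yr.
For B, 51209.6 / 1.640 = 31225.37 years ≈ 31225 annual layers.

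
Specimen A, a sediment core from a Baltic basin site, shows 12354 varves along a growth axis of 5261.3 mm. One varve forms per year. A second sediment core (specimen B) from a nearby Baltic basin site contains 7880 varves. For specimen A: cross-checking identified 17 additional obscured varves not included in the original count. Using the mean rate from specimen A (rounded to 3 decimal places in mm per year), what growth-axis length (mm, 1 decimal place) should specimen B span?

3349.0 mm

Specimen A: after corrections the count is 12354 + 17 = 12371 varves.
A: Extension rate ≈ 5261.3 / 12371 = 0.425 mm/year.
Length of B = 0.425 × 7880 = 3349.0 mm.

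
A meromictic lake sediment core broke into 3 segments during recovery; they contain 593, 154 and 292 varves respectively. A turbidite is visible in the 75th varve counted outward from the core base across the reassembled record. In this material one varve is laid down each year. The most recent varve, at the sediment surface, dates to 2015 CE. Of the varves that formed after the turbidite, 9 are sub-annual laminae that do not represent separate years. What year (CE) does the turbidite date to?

Total varves = 593 + 154 + 292 = 1039.
Between varve 75 and the sediment surface there are 1039 − 75 = 964 varves.
964 − 9 false = 955 true varves after the turbidite.
2015 − 955 = 1060 CE.

1060 CE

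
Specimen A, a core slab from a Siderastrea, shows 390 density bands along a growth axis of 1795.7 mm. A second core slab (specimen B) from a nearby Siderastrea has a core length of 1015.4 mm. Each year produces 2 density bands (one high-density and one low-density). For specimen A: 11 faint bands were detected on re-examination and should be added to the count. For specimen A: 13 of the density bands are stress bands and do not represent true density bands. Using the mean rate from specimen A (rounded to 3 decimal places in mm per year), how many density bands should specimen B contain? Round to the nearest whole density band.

219 density bands

Specimen A: true density band count = 390 − 13 + 11 = 388.
Specimen A: dividing by 2 density bands per year: 388 / 2 = 194 years.
A: 1795.7 mm over 194 years gives 1795.7 / 194 ≈ 9.256 mm/year.
Specimen B: 1015.4 mm / 9.256 mm per year = 109.70 years; at 2 density bands per year that is 109.70 × 2 ≈ 219 density bands.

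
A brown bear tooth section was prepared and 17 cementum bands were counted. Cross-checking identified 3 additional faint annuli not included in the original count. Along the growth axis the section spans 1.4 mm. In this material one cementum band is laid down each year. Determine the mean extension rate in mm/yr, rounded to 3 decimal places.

True cementum band count = 17 + 3 = 20.
1.4 mm over 20 years gives 1.4 / 20 ≈ 0.070 mm/yr.

0.070 mm/yr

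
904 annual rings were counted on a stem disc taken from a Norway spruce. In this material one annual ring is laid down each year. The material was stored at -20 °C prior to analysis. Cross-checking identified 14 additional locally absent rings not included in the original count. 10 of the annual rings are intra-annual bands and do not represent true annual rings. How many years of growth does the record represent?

908 yr

Correcting the raw count gives 904 − 10 + 14 = 908 true annual rings.
With a one-to-one annual ring periodicity this is 908 years.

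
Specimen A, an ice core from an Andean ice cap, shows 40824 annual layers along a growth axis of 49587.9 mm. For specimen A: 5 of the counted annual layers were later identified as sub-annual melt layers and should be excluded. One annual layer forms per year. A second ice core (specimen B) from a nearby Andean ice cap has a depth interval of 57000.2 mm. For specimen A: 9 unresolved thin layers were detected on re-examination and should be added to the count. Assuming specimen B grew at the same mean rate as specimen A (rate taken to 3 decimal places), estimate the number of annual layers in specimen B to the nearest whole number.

Specimen A: after corrections the count is 40824 − 5 + 9 = 40828 annual layers.
A: 49587.9 mm over 40828 years gives 49587.9 / 40828 ≈ 1.215 mm/year.
For B, 57000.2 / 1.215 = 46913.74 years ≈ 46914 annual layers.

46914 annual layers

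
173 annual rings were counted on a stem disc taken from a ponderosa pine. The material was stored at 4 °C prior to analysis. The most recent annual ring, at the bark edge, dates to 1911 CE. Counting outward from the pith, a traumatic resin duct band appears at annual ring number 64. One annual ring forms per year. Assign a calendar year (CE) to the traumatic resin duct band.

1802 CE

173 − 64 = 109 annual rings lie beyond the traumatic resin duct band toward the bark edge.
The annual ring at the bark edge is 1911 CE, so the traumatic resin duct band dates to 1911 − 109 = 1802 CE.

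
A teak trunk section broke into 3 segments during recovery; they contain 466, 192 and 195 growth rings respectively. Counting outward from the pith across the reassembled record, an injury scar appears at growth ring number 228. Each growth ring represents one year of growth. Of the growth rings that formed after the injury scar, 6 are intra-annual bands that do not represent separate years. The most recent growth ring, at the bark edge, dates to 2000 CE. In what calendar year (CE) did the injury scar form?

Total growth rings = 466 + 192 + 195 = 853.
The injury scar sits at growth ring 228 from the pith, so 853 − 228 = 625 growth rings formed after it.
Removing the 6 false growth rings leaves 625 − 6 = 619 true growth rings beyond the injury scar.
2000 − 619 = 1381 CE.

1381 CE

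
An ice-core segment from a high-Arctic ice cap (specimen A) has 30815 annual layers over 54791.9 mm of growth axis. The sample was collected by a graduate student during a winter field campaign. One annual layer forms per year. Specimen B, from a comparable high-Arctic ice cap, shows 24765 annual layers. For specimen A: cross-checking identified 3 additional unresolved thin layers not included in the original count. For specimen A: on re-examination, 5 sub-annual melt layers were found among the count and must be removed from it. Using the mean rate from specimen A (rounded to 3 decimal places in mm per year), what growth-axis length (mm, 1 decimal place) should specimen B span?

Specimen A: adjusted count: 30815 − 5 + 3 = 30813 annual layers.
A: Extension rate ≈ 54791.9 / 30813 = 1.778 mm per year.
Length of B = 1.778 × 24765 = 44032.2 mm.

44032.2 mm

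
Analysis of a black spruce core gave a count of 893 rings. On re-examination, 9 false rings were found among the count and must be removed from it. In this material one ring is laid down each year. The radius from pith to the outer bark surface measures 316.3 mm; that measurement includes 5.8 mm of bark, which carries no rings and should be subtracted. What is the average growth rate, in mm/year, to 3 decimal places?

0.351 mm/year

Correcting the raw count gives 893 − 9 = 884 true rings.
Net length = 316.3 − 5.8 = 310.5 mm.
Mean rate = 310.5 mm / 884 years ≈ 0.351 mm/year.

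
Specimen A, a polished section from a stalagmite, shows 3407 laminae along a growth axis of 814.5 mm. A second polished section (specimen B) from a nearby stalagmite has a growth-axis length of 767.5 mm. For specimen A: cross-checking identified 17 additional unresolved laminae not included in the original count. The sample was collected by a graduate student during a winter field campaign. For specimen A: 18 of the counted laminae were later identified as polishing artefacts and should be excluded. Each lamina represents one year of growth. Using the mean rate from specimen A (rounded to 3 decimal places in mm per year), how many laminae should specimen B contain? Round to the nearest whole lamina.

Specimen A: true lamina count = 3407 − 18 + 17 = 3406.
A: 814.5 mm over 3406 years gives 814.5 / 3406 ≈ 0.239 mm per year.
For B, 767.5 / 0.239 = 3211.30 years ≈ 3211 laminae.

3211 laminae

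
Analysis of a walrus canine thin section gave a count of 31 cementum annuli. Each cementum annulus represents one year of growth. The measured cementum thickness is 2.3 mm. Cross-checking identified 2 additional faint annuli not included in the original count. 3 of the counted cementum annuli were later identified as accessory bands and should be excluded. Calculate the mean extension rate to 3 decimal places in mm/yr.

0.077 mm/yr

True cementum annulus count = 31 − 3 + 2 = 30.
2.3 mm over 30 years gives 2.3 / 30 ≈ 0.077 mm/yr.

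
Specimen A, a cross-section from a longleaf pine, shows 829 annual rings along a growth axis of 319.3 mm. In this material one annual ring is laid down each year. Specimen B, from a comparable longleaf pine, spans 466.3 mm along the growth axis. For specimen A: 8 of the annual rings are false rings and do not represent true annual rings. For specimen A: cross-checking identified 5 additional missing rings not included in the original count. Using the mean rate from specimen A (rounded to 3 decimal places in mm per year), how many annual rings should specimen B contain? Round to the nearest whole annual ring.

Specimen A: adjusted count: 829 − 8 + 5 = 826 annual rings.
A: Extension rate ≈ 319.3 / 826 = 0.387 mm/yr.
Specimen B: 466.3 mm / 0.387 mm per year = 1204.91 years ≈ 1205 annual rings.

1205 annual rings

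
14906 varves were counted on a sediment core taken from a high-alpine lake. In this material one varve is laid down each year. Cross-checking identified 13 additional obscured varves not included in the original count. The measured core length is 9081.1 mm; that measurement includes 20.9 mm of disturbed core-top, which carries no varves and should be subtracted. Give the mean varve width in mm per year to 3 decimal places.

True varve count = 14906 + 13 = 14919.
Net length = 9081.1 − 20.9 = 9060.2 mm.
Mean rate = 9060.2 mm / 14919 years ≈ 0.607 mm per year.

0.607 mm per year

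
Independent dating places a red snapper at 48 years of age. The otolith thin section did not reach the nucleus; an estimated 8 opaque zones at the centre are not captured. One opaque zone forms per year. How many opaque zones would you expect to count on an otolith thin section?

40 opaque zones

One opaque zone per year gives 48 opaque zones over 48 years.
Subtracting the 8 opaque zones not captured gives 48 − 8 = 40 opaque zones in the record.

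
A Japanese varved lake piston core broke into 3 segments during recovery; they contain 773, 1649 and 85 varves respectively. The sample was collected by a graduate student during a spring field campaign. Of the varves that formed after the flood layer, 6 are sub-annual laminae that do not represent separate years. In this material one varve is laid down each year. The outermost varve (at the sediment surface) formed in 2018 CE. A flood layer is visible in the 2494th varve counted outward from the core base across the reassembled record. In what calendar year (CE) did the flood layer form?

Total varves = 773 + 1649 + 85 = 2507.
Between varve 2494 and the sediment surface there are 2507 − 2494 = 13 varves.
Excluding 6 false varves: 13 − 6 = 7.
Counting back 7 years from 2018 CE places the flood layer in 2018 − 7 = 2011 CE.

2011 CE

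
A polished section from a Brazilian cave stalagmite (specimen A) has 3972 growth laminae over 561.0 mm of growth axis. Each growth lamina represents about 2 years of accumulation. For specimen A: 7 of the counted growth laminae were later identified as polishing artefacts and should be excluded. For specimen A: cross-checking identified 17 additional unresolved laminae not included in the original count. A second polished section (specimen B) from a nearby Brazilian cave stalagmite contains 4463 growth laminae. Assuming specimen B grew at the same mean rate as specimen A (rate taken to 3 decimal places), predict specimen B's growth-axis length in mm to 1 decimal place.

Specimen A: true growth lamina count = 3972 − 7 + 17 = 3982.
Specimen A: at 2 years per growth lamina, 3982 × 2 = 7964 years.
A: 561.0 mm over 7964 years gives 561.0 / 7964 ≈ 0.070 mm per year.
Specimen B: multiplying by 2 years per growth lamina: 4463 × 2 = 8926 years. B's length ≈ 0.070 × 8926 = 624.8 mm.

624.8 mm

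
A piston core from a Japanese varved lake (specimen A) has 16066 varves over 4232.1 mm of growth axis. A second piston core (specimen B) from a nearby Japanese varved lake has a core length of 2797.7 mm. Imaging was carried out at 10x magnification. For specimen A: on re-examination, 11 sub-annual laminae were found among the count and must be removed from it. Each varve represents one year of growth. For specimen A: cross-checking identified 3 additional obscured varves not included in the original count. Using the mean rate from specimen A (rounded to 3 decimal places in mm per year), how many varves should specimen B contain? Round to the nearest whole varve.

Specimen A: true varve count = 16066 − 11 + 3 = 16058.
A: Extension rate ≈ 4232.1 / 16058 = 0.264 mm per year.
B spans 2797.7 / 0.264 = 10597.35 years ≈ 10597 varves.

10597 varves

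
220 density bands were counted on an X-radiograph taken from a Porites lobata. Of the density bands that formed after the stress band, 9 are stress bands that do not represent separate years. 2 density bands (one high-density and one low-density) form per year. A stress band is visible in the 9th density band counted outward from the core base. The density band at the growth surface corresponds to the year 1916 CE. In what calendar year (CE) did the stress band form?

The stress band sits at density band 9 from the core base, so 220 − 9 = 211 density bands formed after it.
Excluding 9 false density bands: 211 − 9 = 202.
202 density bands at 2 per year is 202 / 2 = 101 years.
1916 − 101 = 1815 CE.

1815 CE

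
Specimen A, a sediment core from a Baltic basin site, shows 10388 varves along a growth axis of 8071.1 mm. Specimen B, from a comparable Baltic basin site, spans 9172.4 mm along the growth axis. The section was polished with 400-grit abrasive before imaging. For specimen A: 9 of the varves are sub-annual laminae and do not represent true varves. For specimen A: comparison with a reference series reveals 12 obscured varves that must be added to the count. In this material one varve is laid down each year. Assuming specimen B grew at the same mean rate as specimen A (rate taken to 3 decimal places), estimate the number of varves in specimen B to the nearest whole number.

11805 varves

Specimen A: adjusted count: 10388 − 9 + 12 = 10391 varves.
A: 8071.1 mm over 10391 years gives 8071.1 / 10391 ≈ 0.777 mm/yr.
Specimen B: 9172.4 mm / 0.777 mm per year = 11804.89 years ≈ 11805 varves.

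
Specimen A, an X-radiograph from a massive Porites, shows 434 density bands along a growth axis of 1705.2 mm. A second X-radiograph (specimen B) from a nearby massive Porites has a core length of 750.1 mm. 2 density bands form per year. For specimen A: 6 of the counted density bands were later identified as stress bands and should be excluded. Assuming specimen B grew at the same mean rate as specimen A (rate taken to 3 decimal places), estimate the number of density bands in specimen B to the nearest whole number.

188 density bands

Specimen A: after corrections the count is 434 − 6 = 428 density bands.
Specimen A: 428 density bands at 2 per year is 428 / 2 = 214 years.
A: Extension rate ≈ 1705.2 / 214 = 7.968 mm/year.
For B, 750.1 / 7.968 = 94.14 years; at 2 density bands per year that is 94.14 × 2 ≈ 188 density bands.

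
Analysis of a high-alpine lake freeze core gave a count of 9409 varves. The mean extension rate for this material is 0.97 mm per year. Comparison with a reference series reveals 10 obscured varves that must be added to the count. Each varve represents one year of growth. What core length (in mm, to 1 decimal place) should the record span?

9136.4 mm

True varve count = 9409 + 10 = 9419.
9419 years at 0.97 mm/year gives 0.97 × 9419 = 9136.4 mm.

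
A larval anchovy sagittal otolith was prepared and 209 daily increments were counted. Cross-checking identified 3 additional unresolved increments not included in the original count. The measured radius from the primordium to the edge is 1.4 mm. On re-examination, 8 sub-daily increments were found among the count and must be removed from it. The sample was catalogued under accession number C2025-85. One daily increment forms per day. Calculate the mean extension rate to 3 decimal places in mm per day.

After corrections the count is 209 − 8 + 3 = 204 daily increments.
1.4 mm over 204 days gives 1.4 / 204 ≈ 0.007 mm per day.

0.007 mm per day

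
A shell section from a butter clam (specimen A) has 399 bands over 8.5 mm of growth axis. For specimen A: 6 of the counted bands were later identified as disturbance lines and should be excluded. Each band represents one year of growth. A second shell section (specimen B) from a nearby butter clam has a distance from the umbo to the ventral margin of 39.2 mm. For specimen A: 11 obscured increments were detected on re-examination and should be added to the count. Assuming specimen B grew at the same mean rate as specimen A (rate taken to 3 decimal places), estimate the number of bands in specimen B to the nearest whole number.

Specimen A: adjusted count: 399 − 6 + 11 = 404 bands.
A: 8.5 mm over 404 years gives 8.5 / 404 ≈ 0.021 mm per year.
B spans 39.2 / 0.021 = 1866.67 years ≈ 1867 bands.

1867 bands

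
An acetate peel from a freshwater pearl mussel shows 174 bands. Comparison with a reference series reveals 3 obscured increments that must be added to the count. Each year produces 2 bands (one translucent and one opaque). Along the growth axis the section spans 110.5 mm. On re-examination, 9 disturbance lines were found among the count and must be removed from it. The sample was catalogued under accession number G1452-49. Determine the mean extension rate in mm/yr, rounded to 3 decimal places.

Correcting the raw count gives 174 − 9 + 3 = 168 true bands.
With 2 bands per year, 168 / 2 = 84 years.
Mean rate = 110.5 mm / 84 years ≈ 1.315 mm/yr.

1.315 mm/yr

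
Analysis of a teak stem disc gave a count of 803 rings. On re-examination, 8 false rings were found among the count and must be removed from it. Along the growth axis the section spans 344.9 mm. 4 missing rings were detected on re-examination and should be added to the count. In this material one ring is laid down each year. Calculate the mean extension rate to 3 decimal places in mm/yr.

True ring count = 803 − 8 + 4 = 799.
Mean rate = 344.9 mm / 799 years ≈ 0.432 mm/yr.

0.432 mm/yr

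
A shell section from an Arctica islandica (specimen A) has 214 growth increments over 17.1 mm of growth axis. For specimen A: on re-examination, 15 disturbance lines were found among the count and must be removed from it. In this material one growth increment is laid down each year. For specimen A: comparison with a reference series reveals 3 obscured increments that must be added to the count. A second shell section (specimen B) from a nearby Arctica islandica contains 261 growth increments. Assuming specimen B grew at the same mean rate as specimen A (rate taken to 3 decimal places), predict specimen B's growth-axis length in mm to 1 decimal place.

Specimen A: true growth increment count = 214 − 15 + 3 = 202.
A: 17.1 mm over 202 years gives 17.1 / 202 ≈ 0.085 mm/year.
B's length ≈ 0.085 × 261 = 22.2 mm.

22.2 mm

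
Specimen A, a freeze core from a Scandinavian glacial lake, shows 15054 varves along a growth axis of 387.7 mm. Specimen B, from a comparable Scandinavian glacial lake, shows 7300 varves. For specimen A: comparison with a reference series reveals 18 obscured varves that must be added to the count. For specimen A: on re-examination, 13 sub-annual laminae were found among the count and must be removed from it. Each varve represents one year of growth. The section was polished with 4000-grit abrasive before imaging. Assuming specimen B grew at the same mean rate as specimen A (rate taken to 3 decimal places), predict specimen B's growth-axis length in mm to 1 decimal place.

Specimen A: adjusted count: 15054 − 13 + 18 = 15059 varves.
A: 387.7 mm over 15059 years gives 387.7 / 15059 ≈ 0.026 mm/yr.
Length of B = 0.026 × 7300 = 189.8 mm.

189.8 mm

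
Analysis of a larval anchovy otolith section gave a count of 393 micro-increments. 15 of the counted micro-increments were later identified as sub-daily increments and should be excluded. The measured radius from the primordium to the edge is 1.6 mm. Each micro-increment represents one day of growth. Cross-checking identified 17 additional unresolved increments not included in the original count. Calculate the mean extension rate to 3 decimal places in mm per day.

After corrections the count is 393 − 15 + 17 = 395 micro-increments.
Mean rate = 1.6 mm / 395 days ≈ 0.004 mm per day.

0.004 mm per day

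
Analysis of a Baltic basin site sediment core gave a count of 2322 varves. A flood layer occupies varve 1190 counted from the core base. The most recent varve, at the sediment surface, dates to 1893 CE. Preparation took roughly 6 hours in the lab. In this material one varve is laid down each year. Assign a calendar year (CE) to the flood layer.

761 CE

The flood layer sits at varve 1190 from the core base, so 2322 − 1190 = 1132 varves formed after it.
1893 − 1132 = 761 CE.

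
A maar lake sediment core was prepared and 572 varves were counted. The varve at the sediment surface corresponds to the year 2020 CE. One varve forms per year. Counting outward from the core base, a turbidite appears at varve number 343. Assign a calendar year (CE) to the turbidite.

1791 CE

Between varve 343 and the sediment surface there are 572 − 343 = 229 varves.
The varve at the sediment surface is 2020 CE, so the turbidite dates to 2020 − 229 = 1791 CE.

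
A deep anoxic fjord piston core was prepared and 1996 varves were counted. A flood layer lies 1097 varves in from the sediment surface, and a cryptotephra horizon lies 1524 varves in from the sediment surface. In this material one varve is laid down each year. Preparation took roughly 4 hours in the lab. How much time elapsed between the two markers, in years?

427 yr

The two markers are separated by 1524 − 1097 = 427 varves.
At one varve per year, 427 years elapsed between them.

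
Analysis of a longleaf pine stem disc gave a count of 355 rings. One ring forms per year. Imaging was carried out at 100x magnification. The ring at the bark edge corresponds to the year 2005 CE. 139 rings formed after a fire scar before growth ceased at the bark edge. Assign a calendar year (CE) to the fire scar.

139 rings post-date the fire scar.
Counting back 139 years from 2005 CE places the fire scar in 2005 − 139 = 1866 CE.

1866 CE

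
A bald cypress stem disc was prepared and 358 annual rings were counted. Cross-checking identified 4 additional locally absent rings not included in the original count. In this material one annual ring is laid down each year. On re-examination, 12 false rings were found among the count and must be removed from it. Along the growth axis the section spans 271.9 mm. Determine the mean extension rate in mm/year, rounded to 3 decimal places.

Adjusted count: 358 − 12 + 4 = 350 annual rings.
Extension rate ≈ 271.9 / 350 = 0.777 mm/year.

0.777 mm/year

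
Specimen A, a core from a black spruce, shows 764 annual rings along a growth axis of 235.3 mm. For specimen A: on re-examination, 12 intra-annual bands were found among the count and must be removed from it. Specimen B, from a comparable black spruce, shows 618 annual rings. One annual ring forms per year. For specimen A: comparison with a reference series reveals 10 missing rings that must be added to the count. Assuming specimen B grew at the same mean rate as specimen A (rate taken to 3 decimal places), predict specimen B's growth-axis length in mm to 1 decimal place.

Specimen A: correcting the raw count gives 764 − 12 + 10 = 762 true annual rings.
A: Extension rate ≈ 235.3 / 762 = 0.309 mm per year.
B's length ≈ 0.309 × 618 = 191.0 mm.

191.0 mm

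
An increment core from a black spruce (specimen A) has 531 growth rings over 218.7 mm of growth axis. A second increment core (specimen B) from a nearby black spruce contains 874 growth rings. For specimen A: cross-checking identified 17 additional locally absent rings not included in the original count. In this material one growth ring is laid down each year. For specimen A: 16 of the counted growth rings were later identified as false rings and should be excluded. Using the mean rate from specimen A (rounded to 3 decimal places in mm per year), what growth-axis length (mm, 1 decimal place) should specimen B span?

359.2 mm

Specimen A: after corrections the count is 531 − 16 + 17 = 532 growth rings.
A: Mean rate = 218.7 mm / 532 years ≈ 0.411 mm/year.
Length of B = 0.411 × 874 = 359.2 mm.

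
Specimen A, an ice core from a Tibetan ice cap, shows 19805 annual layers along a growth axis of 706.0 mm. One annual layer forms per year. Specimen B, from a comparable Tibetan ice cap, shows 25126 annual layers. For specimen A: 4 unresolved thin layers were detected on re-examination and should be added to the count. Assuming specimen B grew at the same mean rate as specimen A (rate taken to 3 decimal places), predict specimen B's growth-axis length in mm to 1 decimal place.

Specimen A: adjusted count: 19805 + 4 = 19809 annual layers.
A: 706.0 mm over 19809 years gives 706.0 / 19809 ≈ 0.036 mm/yr.
For B, 0.036 mm/year × 25126 years = 904.5 mm.

904.5 mm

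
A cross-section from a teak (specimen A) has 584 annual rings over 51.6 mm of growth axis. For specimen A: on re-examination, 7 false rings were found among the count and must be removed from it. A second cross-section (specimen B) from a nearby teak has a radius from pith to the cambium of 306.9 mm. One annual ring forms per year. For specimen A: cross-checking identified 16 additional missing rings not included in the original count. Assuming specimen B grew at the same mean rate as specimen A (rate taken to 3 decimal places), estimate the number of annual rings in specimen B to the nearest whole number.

3528 annual rings

Specimen A: after corrections the count is 584 − 7 + 16 = 593 annual rings.
A: 51.6 mm over 593 years gives 51.6 / 593 ≈ 0.087 mm per year.
Specimen B: 306.9 mm / 0.087 mm per year = 3527.59 years ≈ 3528 annual rings.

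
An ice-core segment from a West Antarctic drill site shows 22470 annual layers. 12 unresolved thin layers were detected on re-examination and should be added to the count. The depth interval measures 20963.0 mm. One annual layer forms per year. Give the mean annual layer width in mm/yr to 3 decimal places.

0.932 mm/yr

True annual layer count = 22470 + 12 = 22482.
Mean rate = 20963.0 mm / 22482 years ≈ 0.932 mm/yr.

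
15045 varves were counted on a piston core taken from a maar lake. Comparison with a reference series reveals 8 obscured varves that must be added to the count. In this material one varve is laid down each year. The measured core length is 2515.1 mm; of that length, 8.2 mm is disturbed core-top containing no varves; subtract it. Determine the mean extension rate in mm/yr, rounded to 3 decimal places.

0.167 mm/yr

After corrections the count is 15045 + 8 = 15053 varves.
Removing the 8.2 mm offcut leaves 2515.1 − 8.2 = 2506.9 mm.
Mean rate = 2506.9 mm / 15053 years ≈ 0.167 mm/yr.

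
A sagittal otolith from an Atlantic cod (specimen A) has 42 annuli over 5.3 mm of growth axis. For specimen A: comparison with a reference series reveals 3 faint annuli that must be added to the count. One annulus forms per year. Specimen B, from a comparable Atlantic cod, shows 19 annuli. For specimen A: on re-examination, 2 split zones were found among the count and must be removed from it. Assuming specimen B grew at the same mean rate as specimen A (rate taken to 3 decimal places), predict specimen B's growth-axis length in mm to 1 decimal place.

2.3 mm

Specimen A: true annulus count = 42 − 2 + 3 = 43.
A: Extension rate ≈ 5.3 / 43 = 0.123 mm per year.
Length of B = 0.123 × 19 = 2.3 mm.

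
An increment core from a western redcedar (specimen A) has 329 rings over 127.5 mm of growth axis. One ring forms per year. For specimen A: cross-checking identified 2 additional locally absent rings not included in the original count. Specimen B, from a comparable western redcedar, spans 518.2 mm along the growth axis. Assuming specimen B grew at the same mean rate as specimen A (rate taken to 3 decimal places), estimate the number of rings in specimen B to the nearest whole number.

1346 rings

Specimen A: true ring count = 329 + 2 = 331.
A: Extension rate ≈ 127.5 / 331 = 0.385 mm per year.
B spans 518.2 / 0.385 = 1345.97 years ≈ 1346 rings.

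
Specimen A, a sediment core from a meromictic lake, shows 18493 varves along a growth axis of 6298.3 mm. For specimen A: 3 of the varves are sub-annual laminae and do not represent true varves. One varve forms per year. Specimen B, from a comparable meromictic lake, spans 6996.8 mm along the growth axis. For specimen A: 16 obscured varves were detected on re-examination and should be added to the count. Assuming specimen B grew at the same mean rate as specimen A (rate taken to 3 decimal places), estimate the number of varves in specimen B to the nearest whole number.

Specimen A: true varve count = 18493 − 3 + 16 = 18506.
A: Extension rate ≈ 6298.3 / 18506 = 0.340 mm/yr.
For B, 6996.8 / 0.340 = 20578.82 years ≈ 20579 varves.

20579 varves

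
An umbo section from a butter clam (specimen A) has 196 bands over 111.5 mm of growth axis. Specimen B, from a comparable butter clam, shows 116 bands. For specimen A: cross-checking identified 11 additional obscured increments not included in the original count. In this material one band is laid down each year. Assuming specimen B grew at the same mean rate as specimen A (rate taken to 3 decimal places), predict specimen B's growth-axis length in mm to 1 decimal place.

Specimen A: after corrections the count is 196 + 11 = 207 bands.
A: Extension rate ≈ 111.5 / 207 = 0.539 mm per year.
B's length ≈ 0.539 × 116 = 62.5 mm.

62.5 mm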